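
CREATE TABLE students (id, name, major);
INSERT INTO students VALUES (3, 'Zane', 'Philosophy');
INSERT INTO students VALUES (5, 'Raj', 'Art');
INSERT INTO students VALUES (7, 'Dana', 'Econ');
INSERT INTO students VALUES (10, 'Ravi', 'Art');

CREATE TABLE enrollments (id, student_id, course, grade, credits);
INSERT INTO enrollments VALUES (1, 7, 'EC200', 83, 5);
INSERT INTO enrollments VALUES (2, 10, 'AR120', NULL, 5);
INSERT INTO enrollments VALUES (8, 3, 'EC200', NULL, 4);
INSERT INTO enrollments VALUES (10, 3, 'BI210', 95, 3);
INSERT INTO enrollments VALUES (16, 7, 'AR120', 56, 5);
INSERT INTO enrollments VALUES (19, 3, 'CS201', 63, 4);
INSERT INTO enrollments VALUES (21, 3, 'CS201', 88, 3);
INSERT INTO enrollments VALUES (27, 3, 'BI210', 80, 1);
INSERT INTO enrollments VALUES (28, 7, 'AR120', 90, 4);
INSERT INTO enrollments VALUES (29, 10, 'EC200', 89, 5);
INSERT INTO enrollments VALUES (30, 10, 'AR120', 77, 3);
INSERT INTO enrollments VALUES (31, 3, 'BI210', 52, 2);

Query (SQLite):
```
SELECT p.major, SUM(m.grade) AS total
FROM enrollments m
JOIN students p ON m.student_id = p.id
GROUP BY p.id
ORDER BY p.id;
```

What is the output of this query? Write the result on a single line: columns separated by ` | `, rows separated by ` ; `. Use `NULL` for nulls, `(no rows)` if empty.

Philosophy | 378 ; Econ | 229 ; Art | 166

Join each enrollments row to its students via student_id.
Group joined rows by students.id; compute SUM(m.grade) per group.
  3: ids {8, 10, 19, 21, 27, 31} → SUM(m.grade)=378
  7: ids {1, 16, 28} → SUM(m.grade)=229
  10: ids {2, 29, 30} → SUM(m.grade)=166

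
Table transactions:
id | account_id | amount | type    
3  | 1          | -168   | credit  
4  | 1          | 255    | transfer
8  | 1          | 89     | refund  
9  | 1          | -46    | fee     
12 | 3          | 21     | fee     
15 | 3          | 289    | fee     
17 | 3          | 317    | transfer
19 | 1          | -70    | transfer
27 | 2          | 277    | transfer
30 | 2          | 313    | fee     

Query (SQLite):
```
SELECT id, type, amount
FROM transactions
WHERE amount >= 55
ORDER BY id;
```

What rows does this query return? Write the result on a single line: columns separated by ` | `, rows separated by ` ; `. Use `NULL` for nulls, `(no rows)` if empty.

amount >= 55: ids {4, 8, 15, 17, 27, 30}

4 | transfer | 255 ; 8 | refund | 89 ; 15 | fee | 289 ; 17 | transfer | 317 ; 27 | transfer | 277 ; 30 | fee | 313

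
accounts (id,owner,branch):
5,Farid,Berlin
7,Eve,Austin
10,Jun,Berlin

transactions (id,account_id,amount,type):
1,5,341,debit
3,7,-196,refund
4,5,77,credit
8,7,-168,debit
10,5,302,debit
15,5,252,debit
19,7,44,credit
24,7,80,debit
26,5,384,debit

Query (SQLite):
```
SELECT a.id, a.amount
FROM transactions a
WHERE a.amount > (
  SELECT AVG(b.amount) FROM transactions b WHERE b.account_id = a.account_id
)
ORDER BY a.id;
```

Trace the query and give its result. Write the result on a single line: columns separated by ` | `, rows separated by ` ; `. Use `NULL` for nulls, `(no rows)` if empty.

1 | 341 ; 10 | 302 ; 19 | 44 ; 24 | 80 ; 26 | 384

For each transactions row a, compute AVG(amount) over rows sharing a.account_id.
Keep row a if a.amount > that per-group AVG.
  account_id=5: AVG(amount) = 271.2
  account_id=7: AVG(amount) = -60.0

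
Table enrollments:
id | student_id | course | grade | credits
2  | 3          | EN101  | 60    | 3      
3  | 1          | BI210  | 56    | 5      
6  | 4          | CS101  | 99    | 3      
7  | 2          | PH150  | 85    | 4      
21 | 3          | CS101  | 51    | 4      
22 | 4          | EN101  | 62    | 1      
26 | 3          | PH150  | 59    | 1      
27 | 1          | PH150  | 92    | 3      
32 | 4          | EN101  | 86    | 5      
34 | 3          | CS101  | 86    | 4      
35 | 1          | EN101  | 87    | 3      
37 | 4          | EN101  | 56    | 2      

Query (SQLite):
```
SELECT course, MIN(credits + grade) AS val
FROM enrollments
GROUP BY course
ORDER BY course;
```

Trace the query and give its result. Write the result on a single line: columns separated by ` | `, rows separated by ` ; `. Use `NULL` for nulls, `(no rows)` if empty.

BI210 | 61 ; CS101 | 55 ; EN101 | 58 ; PH150 | 60

For each row compute credits + grade.
Group by course; take MIN of the expression per group.
  BI210: ids {3} → MIN(credits + grade)=61
  CS101: ids {6, 21, 34} → MIN(credits + grade)=55
  EN101: ids {2, 22, 32, 35, 37} → MIN(credits + grade)=58
  PH150: ids {7, 26, 27} → MIN(credits + grade)=60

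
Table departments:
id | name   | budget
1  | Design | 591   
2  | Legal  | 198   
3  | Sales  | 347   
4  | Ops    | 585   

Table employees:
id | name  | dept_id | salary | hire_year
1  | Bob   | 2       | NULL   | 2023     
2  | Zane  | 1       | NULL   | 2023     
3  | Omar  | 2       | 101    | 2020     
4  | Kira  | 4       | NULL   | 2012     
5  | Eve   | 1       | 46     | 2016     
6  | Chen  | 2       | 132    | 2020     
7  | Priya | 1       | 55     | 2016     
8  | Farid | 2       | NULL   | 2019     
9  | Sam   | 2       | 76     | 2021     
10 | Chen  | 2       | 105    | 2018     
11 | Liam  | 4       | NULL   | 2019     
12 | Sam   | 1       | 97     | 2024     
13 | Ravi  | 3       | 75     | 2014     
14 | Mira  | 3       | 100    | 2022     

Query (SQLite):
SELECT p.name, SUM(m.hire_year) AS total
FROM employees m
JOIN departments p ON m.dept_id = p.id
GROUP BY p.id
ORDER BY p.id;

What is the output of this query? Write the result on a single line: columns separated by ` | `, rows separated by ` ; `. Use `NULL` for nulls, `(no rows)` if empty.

Design | 8079 ; Legal | 12121 ; Sales | 4036 ; Ops | 4031

Join each employees row to its departments via dept_id.
Group joined rows by departments.id; compute SUM(m.hire_year) per group.
  1: ids {2, 5, 7, 12} → SUM(m.hire_year)=8079
  2: ids {1, 3, 6, 8, 9, 10} → SUM(m.hire_year)=12121
  3: ids {13, 14} → SUM(m.hire_year)=4036
  4: ids {4, 11} → SUM(m.hire_year)=4031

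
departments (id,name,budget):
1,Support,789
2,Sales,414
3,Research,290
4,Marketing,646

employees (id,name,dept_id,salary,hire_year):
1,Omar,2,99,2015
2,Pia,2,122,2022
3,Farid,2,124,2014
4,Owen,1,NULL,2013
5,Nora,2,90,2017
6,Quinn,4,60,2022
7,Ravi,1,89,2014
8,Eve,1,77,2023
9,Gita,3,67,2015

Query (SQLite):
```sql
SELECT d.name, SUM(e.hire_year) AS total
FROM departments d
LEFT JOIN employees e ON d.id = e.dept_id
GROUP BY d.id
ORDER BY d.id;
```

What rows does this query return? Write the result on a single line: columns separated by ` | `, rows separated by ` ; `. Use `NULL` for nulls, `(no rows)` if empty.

LEFT JOIN keeps every departments row; unmatched ones get NULL for employees columns.
Group by departments.id and compute SUM(e.hire_year). SUM over an all-NULL group is NULL.
  1: ids {4, 7, 8} → SUM(e.hire_year)=6050
  2: ids {1, 2, 3, 5} → SUM(e.hire_year)=8068
  3: ids {9} → SUM(e.hire_year)=2015
  4: ids {6} → SUM(e.hire_year)=2022

Support | 6050 ; Sales | 8068 ; Research | 2015 ; Marketing | 2022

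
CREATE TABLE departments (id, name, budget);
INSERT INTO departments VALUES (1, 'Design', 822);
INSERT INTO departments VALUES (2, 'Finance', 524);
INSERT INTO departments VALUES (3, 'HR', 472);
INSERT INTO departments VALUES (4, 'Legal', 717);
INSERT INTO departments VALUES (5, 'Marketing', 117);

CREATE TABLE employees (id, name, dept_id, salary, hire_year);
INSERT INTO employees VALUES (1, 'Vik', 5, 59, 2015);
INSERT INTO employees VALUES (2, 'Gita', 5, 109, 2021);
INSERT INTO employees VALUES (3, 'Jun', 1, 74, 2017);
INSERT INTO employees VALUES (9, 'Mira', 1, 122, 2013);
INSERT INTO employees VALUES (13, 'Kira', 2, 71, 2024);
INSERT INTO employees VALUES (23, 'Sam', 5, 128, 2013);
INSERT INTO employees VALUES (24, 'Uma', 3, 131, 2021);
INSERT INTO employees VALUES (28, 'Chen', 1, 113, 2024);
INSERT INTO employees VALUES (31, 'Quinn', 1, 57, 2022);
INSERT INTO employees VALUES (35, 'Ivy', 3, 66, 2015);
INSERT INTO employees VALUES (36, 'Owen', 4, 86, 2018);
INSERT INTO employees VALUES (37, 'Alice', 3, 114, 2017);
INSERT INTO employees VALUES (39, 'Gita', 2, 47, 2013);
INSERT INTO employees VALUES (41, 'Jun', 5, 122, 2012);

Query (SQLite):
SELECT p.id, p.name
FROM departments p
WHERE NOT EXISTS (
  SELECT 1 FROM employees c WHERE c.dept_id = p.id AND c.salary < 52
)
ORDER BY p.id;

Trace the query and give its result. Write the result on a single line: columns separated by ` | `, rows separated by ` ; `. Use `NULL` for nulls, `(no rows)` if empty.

1 | Design ; 3 | HR ; 4 | Legal ; 5 | Marketing

For each departments row, check whether any employees with matching dept_id has salary < 52.
Keep rows where that is false.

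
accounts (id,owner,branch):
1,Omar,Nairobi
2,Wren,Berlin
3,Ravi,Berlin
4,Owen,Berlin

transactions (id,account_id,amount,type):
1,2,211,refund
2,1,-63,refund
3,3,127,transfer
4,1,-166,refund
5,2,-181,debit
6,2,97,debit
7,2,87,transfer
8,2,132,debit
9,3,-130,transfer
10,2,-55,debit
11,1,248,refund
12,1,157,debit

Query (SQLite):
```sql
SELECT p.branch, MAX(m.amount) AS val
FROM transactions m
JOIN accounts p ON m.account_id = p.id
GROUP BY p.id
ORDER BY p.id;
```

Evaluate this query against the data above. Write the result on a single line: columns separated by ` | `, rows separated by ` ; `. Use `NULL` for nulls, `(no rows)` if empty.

Nairobi | 248 ; Berlin | 211 ; Berlin | 127

Join each transactions row to its accounts via account_id.
Group joined rows by accounts.id; compute MAX(m.amount) per group.
  1: ids {2, 4, 11, 12} → MAX(m.amount)=248
  2: ids {1, 5, 6, 7, 8, 10} → MAX(m.amount)=211
  3: ids {3, 9} → MAX(m.amount)=127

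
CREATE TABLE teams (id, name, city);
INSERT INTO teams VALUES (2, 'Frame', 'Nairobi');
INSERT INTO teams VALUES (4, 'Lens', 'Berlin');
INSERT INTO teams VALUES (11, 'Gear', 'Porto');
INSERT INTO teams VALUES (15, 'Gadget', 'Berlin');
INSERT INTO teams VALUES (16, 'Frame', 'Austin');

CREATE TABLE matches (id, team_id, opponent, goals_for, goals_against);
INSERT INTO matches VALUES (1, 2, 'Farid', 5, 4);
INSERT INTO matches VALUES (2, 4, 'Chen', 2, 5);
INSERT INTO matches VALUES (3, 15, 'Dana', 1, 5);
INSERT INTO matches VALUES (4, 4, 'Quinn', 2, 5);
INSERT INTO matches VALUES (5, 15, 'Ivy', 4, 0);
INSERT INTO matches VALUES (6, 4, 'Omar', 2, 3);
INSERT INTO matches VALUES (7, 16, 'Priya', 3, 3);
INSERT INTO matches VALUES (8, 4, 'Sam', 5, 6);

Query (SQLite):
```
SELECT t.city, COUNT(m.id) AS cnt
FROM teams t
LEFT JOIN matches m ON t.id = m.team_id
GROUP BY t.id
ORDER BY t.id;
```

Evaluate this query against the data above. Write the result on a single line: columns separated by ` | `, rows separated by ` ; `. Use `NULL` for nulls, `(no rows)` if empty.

Nairobi | 1 ; Berlin | 4 ; Porto | 0 ; Berlin | 2 ; Austin | 1

LEFT JOIN keeps every teams row; unmatched ones get NULL for matches columns.
Group by teams.id and compute COUNT(m.id). COUNT(col) of an all-NULL group is 0.
  2: ids {1} → COUNT(m.id)=1
  4: ids {2, 4, 6, 8} → COUNT(m.id)=4
  11: ids {—} → COUNT(m.id)=0
  15: ids {3, 5} → COUNT(m.id)=2
  16: ids {7} → COUNT(m.id)=1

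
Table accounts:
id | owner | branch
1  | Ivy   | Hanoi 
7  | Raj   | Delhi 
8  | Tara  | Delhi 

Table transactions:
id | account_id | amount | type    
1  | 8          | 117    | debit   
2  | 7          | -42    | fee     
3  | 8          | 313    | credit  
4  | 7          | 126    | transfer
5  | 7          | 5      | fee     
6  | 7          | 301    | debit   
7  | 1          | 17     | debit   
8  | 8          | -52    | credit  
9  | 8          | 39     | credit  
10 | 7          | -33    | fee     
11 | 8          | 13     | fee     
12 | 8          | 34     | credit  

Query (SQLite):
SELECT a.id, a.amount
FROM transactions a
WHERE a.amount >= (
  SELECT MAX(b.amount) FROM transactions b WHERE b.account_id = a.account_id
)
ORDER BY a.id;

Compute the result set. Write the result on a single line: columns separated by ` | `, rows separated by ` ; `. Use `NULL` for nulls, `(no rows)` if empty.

3 | 313 ; 6 | 301 ; 7 | 17

For each transactions row a, compute MAX(amount) over rows sharing a.account_id.
Keep row a if a.amount >= that per-group MAX.
  account_id=1: MAX(amount) = 17
  account_id=7: MAX(amount) = 301
  account_id=8: MAX(amount) = 313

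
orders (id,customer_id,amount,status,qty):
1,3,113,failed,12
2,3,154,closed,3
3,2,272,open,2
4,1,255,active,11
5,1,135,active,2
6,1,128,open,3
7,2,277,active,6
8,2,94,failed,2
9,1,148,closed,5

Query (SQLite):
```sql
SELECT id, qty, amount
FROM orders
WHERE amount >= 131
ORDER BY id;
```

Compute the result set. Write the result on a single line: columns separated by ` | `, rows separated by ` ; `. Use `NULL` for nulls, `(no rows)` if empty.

2 | 3 | 154 ; 3 | 2 | 272 ; 4 | 11 | 255 ; 5 | 2 | 135 ; 7 | 6 | 277 ; 9 | 5 | 148

amount >= 131: ids {2, 3, 4, 5, 7, 9}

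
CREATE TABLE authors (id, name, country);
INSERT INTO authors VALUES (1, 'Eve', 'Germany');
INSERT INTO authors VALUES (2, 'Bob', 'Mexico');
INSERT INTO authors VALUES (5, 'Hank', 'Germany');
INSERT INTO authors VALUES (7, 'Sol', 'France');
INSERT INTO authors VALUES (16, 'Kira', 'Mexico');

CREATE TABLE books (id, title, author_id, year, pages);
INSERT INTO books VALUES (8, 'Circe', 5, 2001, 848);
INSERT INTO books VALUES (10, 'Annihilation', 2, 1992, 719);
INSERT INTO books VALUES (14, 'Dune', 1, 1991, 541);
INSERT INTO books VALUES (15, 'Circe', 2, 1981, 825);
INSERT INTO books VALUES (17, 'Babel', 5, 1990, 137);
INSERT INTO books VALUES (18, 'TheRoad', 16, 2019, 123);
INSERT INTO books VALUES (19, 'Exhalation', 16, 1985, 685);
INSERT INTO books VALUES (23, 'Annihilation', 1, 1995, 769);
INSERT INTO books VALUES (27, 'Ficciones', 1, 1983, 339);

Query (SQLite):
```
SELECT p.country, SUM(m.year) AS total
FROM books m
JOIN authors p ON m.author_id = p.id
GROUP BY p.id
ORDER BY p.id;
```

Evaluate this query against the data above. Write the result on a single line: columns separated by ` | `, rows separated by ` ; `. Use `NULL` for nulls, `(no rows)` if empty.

Join each books row to its authors via author_id.
Group joined rows by authors.id; compute SUM(m.year) per group.
  1: ids {14, 23, 27} → SUM(m.year)=5969
  2: ids {10, 15} → SUM(m.year)=3973
  5: ids {8, 17} → SUM(m.year)=3991
  16: ids {18, 19} → SUM(m.year)=4004

Germany | 5969 ; Mexico | 3973 ; Germany | 3991 ; Mexico | 4004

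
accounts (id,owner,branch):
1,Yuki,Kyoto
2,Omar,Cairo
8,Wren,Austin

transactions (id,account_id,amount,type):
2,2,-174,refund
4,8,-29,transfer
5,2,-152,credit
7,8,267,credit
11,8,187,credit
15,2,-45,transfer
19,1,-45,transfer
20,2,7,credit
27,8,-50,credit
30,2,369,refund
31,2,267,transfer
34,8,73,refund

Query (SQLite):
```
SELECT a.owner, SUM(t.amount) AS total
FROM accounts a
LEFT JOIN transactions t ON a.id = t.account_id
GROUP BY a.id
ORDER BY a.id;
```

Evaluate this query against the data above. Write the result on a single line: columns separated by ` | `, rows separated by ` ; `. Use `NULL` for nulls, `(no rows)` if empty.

Yuki | -45 ; Omar | 272 ; Wren | 448

LEFT JOIN keeps every accounts row; unmatched ones get NULL for transactions columns.
Group by accounts.id and compute SUM(t.amount). SUM over an all-NULL group is NULL.
  1: ids {19} → SUM(t.amount)=-45
  2: ids {2, 5, 15, 20, 30, 31} → SUM(t.amount)=272
  8: ids {4, 7, 11, 27, 34} → SUM(t.amount)=448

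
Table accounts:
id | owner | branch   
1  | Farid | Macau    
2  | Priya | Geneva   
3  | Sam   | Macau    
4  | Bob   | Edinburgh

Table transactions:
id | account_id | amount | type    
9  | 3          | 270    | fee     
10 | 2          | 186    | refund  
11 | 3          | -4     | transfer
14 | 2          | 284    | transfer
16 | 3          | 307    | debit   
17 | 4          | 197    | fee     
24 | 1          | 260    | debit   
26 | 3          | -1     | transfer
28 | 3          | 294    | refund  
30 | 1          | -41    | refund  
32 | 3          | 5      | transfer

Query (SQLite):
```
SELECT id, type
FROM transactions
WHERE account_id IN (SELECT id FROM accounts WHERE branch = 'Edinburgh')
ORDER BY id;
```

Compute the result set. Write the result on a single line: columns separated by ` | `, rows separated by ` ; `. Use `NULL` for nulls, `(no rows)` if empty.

17 | fee

Inner query: accounts.id where branch = 'Edinburgh'.
Outer: keep transactions rows whose account_id is in that set.
Inner query → {4}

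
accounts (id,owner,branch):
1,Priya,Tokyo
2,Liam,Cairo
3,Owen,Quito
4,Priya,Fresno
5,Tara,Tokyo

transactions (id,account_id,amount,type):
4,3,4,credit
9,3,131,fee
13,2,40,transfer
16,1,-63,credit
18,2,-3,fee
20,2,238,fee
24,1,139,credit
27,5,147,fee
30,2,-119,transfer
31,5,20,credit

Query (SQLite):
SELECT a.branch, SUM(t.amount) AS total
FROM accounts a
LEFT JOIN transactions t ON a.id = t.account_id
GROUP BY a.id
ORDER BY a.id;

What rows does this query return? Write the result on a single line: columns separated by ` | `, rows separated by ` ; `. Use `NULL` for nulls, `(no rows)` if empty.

Tokyo | 76 ; Cairo | 156 ; Quito | 135 ; Fresno | NULL ; Tokyo | 167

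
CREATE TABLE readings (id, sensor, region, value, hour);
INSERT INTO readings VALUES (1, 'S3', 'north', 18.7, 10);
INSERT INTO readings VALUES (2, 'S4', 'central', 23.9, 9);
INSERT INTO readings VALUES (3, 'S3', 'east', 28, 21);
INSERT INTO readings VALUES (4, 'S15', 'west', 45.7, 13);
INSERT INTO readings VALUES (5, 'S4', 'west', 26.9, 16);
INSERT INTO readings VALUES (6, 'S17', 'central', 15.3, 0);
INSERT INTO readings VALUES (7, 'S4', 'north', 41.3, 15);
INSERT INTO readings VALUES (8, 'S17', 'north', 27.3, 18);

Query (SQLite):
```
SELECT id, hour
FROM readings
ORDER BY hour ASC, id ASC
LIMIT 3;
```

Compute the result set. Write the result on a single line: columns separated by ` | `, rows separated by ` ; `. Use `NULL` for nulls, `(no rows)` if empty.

6 | 0 ; 2 | 9 ; 1 | 10

Sort by hour asc, tiebreak id asc: (0, id=6), (9, id=2), (10, id=1), (13, id=4), (15, id=7), (16, id=5) …. Take first 3.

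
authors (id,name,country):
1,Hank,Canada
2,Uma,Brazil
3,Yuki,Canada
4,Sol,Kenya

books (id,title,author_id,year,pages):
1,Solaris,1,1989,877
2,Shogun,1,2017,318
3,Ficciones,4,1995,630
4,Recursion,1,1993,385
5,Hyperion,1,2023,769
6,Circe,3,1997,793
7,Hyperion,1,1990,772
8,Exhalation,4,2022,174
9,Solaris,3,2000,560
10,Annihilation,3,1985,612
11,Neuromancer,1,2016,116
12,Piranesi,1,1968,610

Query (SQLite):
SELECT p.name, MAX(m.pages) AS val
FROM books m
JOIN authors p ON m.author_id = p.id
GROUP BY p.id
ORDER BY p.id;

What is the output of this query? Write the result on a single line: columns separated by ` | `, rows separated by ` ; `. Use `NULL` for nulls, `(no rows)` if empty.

Join each books row to its authors via author_id.
Group joined rows by authors.id; compute MAX(m.pages) per group.
  1: ids {1, 2, 4, 5, 7, 11, 12} → MAX(m.pages)=877
  3: ids {6, 9, 10} → MAX(m.pages)=793
  4: ids {3, 8} → MAX(m.pages)=630

Hank | 877 ; Yuki | 793 ; Sol | 630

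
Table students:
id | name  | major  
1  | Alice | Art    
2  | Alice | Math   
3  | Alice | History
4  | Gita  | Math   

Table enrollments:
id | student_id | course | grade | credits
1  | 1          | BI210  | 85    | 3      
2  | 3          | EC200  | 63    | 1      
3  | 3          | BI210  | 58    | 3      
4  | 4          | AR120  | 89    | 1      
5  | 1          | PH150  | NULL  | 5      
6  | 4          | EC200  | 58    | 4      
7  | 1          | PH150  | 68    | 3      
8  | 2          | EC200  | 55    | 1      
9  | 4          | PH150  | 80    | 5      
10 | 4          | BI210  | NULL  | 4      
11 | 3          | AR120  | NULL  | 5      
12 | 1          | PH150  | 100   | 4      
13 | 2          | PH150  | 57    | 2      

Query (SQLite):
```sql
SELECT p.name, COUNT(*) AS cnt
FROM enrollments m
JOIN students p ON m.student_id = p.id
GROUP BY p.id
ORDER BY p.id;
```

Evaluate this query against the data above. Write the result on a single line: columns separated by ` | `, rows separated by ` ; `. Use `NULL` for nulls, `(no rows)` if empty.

Join each enrollments row to its students via student_id.
Group joined rows by students.id; compute COUNT(*) per group.
  1: ids {1, 5, 7, 12} → COUNT(*)=4
  2: ids {8, 13} → COUNT(*)=2
  3: ids {2, 3, 11} → COUNT(*)=3
  4: ids {4, 6, 9, 10} → COUNT(*)=4

Alice | 4 ; Alice | 2 ; Alice | 3 ; Gita | 4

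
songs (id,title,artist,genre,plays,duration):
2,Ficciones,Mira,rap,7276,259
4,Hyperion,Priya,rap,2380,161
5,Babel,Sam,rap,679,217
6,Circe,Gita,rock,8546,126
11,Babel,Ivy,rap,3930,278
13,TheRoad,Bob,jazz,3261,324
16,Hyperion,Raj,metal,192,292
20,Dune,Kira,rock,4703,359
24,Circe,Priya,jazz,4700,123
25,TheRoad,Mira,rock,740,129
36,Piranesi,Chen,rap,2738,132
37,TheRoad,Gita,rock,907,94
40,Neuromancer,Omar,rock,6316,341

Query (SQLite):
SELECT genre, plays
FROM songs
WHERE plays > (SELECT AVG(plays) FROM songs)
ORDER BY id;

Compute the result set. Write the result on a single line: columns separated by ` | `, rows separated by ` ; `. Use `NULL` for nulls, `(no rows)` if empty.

Scalar subquery: AVG(plays) over all songs rows = 3566.769231 (≈; comparison uses full precision).
Keep rows where plays > that value.

rap | 7276 ; rock | 8546 ; rap | 3930 ; rock | 4703 ; jazz | 4700 ; rock | 6316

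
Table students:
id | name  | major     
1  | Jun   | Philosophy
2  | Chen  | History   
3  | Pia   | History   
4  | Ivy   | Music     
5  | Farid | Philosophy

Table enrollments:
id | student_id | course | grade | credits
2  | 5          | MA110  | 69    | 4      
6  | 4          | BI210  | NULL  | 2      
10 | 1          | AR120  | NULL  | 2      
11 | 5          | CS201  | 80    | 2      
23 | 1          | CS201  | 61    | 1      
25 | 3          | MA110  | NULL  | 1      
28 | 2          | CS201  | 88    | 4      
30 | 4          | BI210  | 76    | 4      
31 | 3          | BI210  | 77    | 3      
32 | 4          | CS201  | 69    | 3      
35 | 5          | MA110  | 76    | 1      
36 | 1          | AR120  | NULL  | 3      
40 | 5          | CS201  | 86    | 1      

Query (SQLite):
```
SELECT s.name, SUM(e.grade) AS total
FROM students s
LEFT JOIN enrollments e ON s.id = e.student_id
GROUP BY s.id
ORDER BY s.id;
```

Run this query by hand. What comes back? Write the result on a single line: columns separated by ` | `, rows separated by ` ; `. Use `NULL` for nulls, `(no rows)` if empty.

LEFT JOIN keeps every students row; unmatched ones get NULL for enrollments columns.
Group by students.id and compute SUM(e.grade). SUM over an all-NULL group is NULL.
  1: ids {10, 23, 36} → SUM(e.grade)=61
  2: ids {28} → SUM(e.grade)=88
  3: ids {25, 31} → SUM(e.grade)=77
  4: ids {6, 30, 32} → SUM(e.grade)=145
  5: ids {2, 11, 35, 40} → SUM(e.grade)=311

Jun | 61 ; Chen | 88 ; Pia | 77 ; Ivy | 145 ; Farid | 311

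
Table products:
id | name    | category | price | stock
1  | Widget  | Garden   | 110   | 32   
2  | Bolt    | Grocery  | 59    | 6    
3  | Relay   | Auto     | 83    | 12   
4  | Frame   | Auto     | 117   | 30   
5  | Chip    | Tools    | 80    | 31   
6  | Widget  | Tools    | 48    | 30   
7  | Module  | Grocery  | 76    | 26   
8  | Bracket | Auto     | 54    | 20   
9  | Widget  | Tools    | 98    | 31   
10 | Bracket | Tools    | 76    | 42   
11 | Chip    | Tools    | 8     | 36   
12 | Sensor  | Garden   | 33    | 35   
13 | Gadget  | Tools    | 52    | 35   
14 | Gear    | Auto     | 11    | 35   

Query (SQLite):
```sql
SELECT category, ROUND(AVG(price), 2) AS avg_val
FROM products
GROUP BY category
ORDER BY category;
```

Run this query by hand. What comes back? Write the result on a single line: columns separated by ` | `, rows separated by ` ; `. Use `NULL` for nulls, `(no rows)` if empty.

Partition products by category; compute ROUND(AVG(price), 2) within each group.
  Auto: ids {3, 4, 8, 14} → ROUND(AVG(price), 2)=66.25
  Garden: ids {1, 12} → ROUND(AVG(price), 2)=71.5
  Grocery: ids {2, 7} → ROUND(AVG(price), 2)=67.5
  Tools: ids {5, 6, 9, 10, 11, 13} → ROUND(AVG(price), 2)=60.33

Auto | 66.25 ; Garden | 71.5 ; Grocery | 67.5 ; Tools | 60.33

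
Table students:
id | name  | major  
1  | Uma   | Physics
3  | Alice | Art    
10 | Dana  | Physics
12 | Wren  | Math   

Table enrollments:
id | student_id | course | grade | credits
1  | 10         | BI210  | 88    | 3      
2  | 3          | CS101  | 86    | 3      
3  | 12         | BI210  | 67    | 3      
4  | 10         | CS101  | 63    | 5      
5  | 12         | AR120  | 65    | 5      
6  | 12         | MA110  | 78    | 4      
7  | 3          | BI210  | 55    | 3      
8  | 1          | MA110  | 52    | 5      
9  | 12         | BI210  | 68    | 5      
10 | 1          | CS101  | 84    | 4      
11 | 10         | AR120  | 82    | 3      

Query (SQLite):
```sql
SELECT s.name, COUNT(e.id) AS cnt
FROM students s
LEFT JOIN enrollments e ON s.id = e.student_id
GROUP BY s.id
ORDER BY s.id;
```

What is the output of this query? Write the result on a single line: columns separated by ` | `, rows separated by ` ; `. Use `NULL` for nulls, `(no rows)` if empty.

Uma | 2 ; Alice | 2 ; Dana | 3 ; Wren | 4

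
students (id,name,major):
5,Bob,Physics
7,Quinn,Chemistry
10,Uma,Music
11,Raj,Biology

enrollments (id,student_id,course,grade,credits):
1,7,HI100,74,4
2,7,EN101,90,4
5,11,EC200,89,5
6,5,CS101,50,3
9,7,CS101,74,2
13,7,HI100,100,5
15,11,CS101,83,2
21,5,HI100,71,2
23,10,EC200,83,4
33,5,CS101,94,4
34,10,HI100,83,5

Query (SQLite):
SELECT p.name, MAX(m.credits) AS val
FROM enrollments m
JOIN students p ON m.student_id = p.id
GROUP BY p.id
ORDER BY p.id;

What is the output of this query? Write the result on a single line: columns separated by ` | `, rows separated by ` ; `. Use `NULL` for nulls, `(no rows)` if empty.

Join each enrollments row to its students via student_id.
Group joined rows by students.id; compute MAX(m.credits) per group.
  5: ids {6, 21, 33} → MAX(m.credits)=4
  7: ids {1, 2, 9, 13} → MAX(m.credits)=5
  10: ids {23, 34} → MAX(m.credits)=5
  11: ids {5, 15} → MAX(m.credits)=5

Bob | 4 ; Quinn | 5 ; Uma | 5 ; Raj | 5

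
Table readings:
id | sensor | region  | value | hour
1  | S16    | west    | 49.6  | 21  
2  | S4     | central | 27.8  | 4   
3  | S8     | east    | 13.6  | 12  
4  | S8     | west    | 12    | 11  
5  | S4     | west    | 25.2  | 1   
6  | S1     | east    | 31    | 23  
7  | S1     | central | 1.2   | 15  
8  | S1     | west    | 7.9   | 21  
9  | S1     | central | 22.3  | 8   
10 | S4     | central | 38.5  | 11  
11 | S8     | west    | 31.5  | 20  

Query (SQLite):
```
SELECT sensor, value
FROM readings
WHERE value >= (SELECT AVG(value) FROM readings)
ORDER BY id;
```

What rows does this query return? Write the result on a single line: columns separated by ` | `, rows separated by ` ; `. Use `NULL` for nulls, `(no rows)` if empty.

S16 | 49.6 ; S4 | 27.8 ; S4 | 25.2 ; S1 | 31 ; S4 | 38.5 ; S8 | 31.5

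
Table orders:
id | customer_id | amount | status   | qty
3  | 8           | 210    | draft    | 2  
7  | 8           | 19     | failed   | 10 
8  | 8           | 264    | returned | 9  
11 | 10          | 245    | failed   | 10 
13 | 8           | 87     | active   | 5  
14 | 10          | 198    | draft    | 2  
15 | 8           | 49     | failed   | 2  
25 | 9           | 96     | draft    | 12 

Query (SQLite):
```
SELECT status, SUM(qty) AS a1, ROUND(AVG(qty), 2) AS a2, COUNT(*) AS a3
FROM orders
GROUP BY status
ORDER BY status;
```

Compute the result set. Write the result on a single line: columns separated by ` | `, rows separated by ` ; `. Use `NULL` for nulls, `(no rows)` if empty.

Group orders by status.
Per group compute: SUM(qty), ROUND(AVG(qty), 2), COUNT(*).
  active: ids {13} → SUM(qty)=5, ROUND(AVG(qty), 2)=5, COUNT(*)=1
  draft: ids {3, 14, 25} → SUM(qty)=16, ROUND(AVG(qty), 2)=5.33, COUNT(*)=3
  failed: ids {7, 11, 15} → SUM(qty)=22, ROUND(AVG(qty), 2)=7.33, COUNT(*)=3
  returned: ids {8} → SUM(qty)=9, ROUND(AVG(qty), 2)=9, COUNT(*)=1

active | 5 | 5 | 1 ; draft | 16 | 5.33 | 3 ; failed | 22 | 7.33 | 3 ; returned | 9 | 9 | 1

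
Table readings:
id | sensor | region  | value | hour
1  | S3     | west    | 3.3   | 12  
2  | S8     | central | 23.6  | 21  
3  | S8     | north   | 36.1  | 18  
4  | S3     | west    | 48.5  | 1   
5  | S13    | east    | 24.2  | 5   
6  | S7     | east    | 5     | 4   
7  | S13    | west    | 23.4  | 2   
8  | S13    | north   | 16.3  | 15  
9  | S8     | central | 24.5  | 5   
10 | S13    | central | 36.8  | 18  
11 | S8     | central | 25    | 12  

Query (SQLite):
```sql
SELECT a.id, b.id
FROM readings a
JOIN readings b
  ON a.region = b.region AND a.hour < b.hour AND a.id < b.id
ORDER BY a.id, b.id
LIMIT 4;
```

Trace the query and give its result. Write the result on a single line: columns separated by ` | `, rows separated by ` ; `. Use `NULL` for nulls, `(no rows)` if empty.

4 | 7 ; 9 | 10 ; 9 | 11

Pairs (a,b) with same region, a.hour < b.hour, a.id < b.id.
region groups: central:{2,9,10,11} east:{5,6} north:{3,8} west:{1,4,7}
Ordered by (a.id, b.id); first 4.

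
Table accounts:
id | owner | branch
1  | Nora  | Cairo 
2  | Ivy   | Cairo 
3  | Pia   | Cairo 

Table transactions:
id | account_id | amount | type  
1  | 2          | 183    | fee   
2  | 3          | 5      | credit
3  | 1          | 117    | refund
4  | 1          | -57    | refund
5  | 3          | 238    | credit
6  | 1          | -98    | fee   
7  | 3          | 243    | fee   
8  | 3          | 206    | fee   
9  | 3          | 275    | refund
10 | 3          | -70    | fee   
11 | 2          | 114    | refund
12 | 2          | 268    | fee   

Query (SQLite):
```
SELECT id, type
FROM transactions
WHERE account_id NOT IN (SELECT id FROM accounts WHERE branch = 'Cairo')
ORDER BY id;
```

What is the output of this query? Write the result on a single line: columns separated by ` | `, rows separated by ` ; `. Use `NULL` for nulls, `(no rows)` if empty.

(no rows)

Inner query: accounts.id where branch = 'Cairo'.
Outer: keep transactions rows whose account_id is not in that set.
Inner query → {1, 2, 3}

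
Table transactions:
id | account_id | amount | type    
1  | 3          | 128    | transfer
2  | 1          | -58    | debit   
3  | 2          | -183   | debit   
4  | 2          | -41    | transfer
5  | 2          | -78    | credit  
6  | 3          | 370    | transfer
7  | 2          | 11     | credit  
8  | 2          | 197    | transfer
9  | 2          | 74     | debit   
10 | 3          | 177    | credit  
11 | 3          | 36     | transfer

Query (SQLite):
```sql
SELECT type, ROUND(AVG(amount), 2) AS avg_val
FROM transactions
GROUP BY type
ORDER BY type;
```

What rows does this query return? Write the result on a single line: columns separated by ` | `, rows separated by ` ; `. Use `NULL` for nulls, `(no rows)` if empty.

Partition transactions by type; compute ROUND(AVG(amount), 2) within each group.
  credit: ids {5, 7, 10} → ROUND(AVG(amount), 2)=36.67
  debit: ids {2, 3, 9} → ROUND(AVG(amount), 2)=-55.67
  transfer: ids {1, 4, 6, 8, 11} → ROUND(AVG(amount), 2)=138

credit | 36.67 ; debit | -55.67 ; transfer | 138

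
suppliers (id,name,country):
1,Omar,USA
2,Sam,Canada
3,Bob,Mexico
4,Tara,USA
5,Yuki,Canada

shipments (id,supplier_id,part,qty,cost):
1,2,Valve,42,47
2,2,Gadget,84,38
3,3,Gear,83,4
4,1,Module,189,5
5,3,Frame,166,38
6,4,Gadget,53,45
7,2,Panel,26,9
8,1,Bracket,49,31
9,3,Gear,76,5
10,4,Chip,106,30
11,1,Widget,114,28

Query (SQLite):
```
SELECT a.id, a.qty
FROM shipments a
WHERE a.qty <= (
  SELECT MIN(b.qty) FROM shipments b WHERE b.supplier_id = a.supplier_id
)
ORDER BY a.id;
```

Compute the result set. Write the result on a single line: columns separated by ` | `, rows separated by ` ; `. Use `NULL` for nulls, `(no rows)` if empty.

For each shipments row a, compute MIN(qty) over rows sharing a.supplier_id.
Keep row a if a.qty <= that per-group MIN.
  supplier_id=1: MIN(qty) = 49
  supplier_id=2: MIN(qty) = 26
  supplier_id=3: MIN(qty) = 76
  supplier_id=4: MIN(qty) = 53

6 | 53 ; 7 | 26 ; 8 | 49 ; 9 | 76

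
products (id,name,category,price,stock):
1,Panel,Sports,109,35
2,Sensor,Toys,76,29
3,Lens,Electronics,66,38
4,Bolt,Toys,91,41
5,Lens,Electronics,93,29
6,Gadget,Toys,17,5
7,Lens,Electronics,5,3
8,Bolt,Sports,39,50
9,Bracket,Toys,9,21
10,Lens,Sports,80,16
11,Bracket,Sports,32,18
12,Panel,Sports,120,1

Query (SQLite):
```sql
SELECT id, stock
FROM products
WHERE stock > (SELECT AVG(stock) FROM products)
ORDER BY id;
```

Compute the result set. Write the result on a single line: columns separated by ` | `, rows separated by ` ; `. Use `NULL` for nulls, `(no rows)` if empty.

1 | 35 ; 2 | 29 ; 3 | 38 ; 4 | 41 ; 5 | 29 ; 8 | 50

Scalar subquery: AVG(stock) over all products rows = 23.833333 (≈; comparison uses full precision).
Keep rows where stock > that value.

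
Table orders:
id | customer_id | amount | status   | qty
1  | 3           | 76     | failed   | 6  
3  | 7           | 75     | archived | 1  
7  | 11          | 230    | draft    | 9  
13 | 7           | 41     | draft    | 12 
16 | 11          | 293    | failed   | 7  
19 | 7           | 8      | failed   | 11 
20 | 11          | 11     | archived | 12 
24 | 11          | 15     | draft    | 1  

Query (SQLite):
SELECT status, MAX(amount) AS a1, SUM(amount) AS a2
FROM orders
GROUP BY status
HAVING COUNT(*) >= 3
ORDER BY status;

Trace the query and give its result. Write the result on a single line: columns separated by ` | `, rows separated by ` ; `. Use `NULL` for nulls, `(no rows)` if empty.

draft | 230 | 286 ; failed | 293 | 377

Group orders by status.
Per group compute: MAX(amount), SUM(amount).
HAVING: drop groups with fewer than 3 rows.
  archived: ids {3, 20} → MAX(amount)=75, SUM(amount)=86
  draft: ids {7, 13, 24} → MAX(amount)=230, SUM(amount)=286
  failed: ids {1, 16, 19} → MAX(amount)=293, SUM(amount)=377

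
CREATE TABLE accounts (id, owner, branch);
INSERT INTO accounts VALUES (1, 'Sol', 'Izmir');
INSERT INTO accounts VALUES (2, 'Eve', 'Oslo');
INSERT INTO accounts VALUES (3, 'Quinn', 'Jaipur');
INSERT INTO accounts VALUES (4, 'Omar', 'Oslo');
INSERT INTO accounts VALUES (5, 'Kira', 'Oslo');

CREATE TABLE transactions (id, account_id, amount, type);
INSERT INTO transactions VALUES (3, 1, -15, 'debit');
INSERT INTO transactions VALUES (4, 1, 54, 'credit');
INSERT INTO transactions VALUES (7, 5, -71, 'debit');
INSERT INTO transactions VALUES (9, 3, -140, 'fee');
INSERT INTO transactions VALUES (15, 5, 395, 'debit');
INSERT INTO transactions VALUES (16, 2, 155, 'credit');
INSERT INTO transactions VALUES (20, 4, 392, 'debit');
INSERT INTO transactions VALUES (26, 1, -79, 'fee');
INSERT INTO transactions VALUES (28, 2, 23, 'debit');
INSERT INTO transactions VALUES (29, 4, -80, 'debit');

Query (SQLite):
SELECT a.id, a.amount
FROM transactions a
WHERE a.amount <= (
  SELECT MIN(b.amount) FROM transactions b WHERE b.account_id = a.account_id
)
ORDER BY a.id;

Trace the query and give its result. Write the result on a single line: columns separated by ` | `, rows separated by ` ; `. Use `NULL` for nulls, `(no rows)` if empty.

7 | -71 ; 9 | -140 ; 26 | -79 ; 28 | 23 ; 29 | -80

For each transactions row a, compute MIN(amount) over rows sharing a.account_id.
Keep row a if a.amount <= that per-group MIN.
  account_id=1: MIN(amount) = -79
  account_id=2: MIN(amount) = 23
  account_id=3: MIN(amount) = -140
  account_id=4: MIN(amount) = -80
  account_id=5: MIN(amount) = -71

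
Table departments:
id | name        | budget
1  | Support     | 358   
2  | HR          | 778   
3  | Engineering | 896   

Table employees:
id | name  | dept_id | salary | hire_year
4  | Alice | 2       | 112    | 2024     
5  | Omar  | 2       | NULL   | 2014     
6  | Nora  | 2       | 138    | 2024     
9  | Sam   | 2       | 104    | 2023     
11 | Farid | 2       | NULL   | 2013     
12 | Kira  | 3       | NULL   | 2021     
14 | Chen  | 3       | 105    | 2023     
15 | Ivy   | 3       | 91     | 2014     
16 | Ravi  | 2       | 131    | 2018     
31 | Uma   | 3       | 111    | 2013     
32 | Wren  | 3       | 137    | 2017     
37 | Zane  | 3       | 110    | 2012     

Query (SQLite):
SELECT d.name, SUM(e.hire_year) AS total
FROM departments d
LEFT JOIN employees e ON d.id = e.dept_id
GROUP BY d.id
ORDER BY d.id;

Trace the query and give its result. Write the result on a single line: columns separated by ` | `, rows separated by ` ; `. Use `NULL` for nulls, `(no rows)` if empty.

Support | NULL ; HR | 12116 ; Engineering | 12100

LEFT JOIN keeps every departments row; unmatched ones get NULL for employees columns.
Group by departments.id and compute SUM(e.hire_year). SUM over an all-NULL group is NULL.
  1: ids {—} → SUM(e.hire_year)=NULL
  2: ids {4, 5, 6, 9, 11, 16} → SUM(e.hire_year)=12116
  3: ids {12, 14, 15, 31, 32, 37} → SUM(e.hire_year)=12100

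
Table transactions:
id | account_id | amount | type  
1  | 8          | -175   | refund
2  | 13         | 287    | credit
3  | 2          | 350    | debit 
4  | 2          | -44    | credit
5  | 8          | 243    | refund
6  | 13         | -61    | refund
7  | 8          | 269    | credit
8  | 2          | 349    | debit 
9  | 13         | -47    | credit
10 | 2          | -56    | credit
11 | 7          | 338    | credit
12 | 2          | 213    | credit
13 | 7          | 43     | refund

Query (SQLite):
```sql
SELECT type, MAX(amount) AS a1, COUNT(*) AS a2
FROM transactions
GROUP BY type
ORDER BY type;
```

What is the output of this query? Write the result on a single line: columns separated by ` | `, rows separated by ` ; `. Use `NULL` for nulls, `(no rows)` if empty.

credit | 338 | 7 ; debit | 350 | 2 ; refund | 243 | 4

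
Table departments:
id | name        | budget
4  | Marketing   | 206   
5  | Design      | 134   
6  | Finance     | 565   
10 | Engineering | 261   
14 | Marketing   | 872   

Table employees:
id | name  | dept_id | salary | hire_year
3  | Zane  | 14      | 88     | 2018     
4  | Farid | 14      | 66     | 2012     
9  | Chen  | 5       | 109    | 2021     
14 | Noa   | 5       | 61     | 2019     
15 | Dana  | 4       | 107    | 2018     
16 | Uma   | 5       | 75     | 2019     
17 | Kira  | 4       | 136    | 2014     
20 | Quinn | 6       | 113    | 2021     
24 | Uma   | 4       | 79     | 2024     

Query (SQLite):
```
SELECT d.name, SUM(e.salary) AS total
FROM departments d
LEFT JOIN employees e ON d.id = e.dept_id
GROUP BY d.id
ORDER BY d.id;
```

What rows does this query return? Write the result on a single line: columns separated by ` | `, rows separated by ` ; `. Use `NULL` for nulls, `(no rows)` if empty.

Marketing | 322 ; Design | 245 ; Finance | 113 ; Engineering | NULL ; Marketing | 154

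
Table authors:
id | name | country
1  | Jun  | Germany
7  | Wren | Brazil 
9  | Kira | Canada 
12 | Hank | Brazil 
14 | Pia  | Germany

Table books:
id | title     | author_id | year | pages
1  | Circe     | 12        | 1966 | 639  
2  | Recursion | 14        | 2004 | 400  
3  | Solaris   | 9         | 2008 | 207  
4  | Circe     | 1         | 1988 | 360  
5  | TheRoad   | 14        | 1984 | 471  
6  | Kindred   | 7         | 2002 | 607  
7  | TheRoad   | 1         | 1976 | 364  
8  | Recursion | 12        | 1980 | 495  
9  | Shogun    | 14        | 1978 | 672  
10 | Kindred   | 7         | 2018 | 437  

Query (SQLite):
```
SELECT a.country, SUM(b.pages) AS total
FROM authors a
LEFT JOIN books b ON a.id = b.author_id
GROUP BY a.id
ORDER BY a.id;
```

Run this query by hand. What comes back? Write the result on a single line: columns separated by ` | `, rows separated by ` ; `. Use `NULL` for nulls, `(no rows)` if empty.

Germany | 724 ; Brazil | 1044 ; Canada | 207 ; Brazil | 1134 ; Germany | 1543

LEFT JOIN keeps every authors row; unmatched ones get NULL for books columns.
Group by authors.id and compute SUM(b.pages). SUM over an all-NULL group is NULL.
  1: ids {4, 7} → SUM(b.pages)=724
  7: ids {6, 10} → SUM(b.pages)=1044
  9: ids {3} → SUM(b.pages)=207
  12: ids {1, 8} → SUM(b.pages)=1134
  14: ids {2, 5, 9} → SUM(b.pages)=1543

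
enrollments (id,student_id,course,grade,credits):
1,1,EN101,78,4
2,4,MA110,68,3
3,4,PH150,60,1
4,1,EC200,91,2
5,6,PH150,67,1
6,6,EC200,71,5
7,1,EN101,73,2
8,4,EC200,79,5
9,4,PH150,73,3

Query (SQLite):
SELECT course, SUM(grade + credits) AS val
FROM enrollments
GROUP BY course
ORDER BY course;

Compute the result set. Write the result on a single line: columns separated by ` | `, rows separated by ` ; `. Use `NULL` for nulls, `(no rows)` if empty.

EC200 | 253 ; EN101 | 157 ; MA110 | 71 ; PH150 | 205

For each row compute grade + credits.
Group by course; take SUM of the expression per group.
  EC200: ids {4, 6, 8} → SUM(grade + credits)=253
  EN101: ids {1, 7} → SUM(grade + credits)=157
  MA110: ids {2} → SUM(grade + credits)=71
  PH150: ids {3, 5, 9} → SUM(grade + credits)=205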